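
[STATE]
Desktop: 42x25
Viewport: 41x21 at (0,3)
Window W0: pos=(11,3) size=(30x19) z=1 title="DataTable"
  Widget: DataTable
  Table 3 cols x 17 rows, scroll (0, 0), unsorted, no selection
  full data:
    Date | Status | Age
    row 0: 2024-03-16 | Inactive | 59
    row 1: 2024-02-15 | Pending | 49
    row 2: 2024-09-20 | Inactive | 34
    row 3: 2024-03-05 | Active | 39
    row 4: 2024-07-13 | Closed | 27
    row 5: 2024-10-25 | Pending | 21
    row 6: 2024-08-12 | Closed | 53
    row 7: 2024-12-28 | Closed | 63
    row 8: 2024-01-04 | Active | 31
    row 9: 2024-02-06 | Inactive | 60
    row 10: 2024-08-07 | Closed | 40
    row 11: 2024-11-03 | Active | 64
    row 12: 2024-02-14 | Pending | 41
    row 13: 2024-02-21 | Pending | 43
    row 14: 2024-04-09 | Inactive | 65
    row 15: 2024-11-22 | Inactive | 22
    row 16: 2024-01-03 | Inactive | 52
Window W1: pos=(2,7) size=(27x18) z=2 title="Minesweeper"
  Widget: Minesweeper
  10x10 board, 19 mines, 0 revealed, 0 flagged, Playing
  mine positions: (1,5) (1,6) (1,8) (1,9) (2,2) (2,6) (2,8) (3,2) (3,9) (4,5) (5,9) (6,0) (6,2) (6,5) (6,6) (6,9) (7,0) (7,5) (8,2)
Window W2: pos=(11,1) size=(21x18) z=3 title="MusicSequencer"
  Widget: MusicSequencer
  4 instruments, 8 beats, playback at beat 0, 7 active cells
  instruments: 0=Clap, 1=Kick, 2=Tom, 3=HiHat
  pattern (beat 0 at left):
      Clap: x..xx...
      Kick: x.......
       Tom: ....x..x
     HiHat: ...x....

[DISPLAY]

           ┠───────────────────┨━━━━━━━━┓
           ┃      ▼1234567     ┃        ┃
           ┃  Clap█··██···     ┃────────┨
           ┃  Kick█·······     ┃Age     ┃
  ┏━━━━━━━━┃   Tom····█··█     ┃───     ┃
  ┃ Mineswe┃ HiHat···█····     ┃59      ┃
  ┠────────┃                   ┃49      ┃
  ┃■■■■■■■■┃                   ┃34      ┃
  ┃■■■■■■■■┃                   ┃39      ┃
  ┃■■■■■■■■┃                   ┃27      ┃
  ┃■■■■■■■■┃                   ┃21      ┃
  ┃■■■■■■■■┃                   ┃53      ┃
  ┃■■■■■■■■┃                   ┃63      ┃
  ┃■■■■■■■■┃                   ┃31      ┃
  ┃■■■■■■■■┃                   ┃60      ┃
  ┃■■■■■■■■┗━━━━━━━━━━━━━━━━━━━┛40      ┃
  ┃■■■■■■■■■■               ┃  │64      ┃
  ┃                         ┃g │41      ┃
  ┃                         ┃━━━━━━━━━━━┛
  ┃                         ┃            
  ┃                         ┃            


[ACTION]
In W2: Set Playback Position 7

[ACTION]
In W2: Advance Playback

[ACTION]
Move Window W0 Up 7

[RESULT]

           ┠───────────────────┨Age     ┃
           ┃      ▼1234567     ┃───     ┃
           ┃  Clap█··██···     ┃59      ┃
           ┃  Kick█·······     ┃49      ┃
  ┏━━━━━━━━┃   Tom····█··█     ┃34      ┃
  ┃ Mineswe┃ HiHat···█····     ┃39      ┃
  ┠────────┃                   ┃27      ┃
  ┃■■■■■■■■┃                   ┃21      ┃
  ┃■■■■■■■■┃                   ┃53      ┃
  ┃■■■■■■■■┃                   ┃63      ┃
  ┃■■■■■■■■┃                   ┃31      ┃
  ┃■■■■■■■■┃                   ┃60      ┃
  ┃■■■■■■■■┃                   ┃40      ┃
  ┃■■■■■■■■┃                   ┃64      ┃
  ┃■■■■■■■■┃                   ┃41      ┃
  ┃■■■■■■■■┗━━━━━━━━━━━━━━━━━━━┛━━━━━━━━┛
  ┃■■■■■■■■■■               ┃            
  ┃                         ┃            
  ┃                         ┃            
  ┃                         ┃            
  ┃                         ┃            


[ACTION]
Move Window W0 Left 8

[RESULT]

   ┃Date   ┠───────────────────┨┃        
   ┃───────┃      ▼1234567     ┃┃        
   ┃2024-03┃  Clap█··██···     ┃┃        
   ┃2024-02┃  Kick█·······     ┃┃        
  ┏━━━━━━━━┃   Tom····█··█     ┃┃        
  ┃ Mineswe┃ HiHat···█····     ┃┃        
  ┠────────┃                   ┃┃        
  ┃■■■■■■■■┃                   ┃┃        
  ┃■■■■■■■■┃                   ┃┃        
  ┃■■■■■■■■┃                   ┃┃        
  ┃■■■■■■■■┃                   ┃┃        
  ┃■■■■■■■■┃                   ┃┃        
  ┃■■■■■■■■┃                   ┃┃        
  ┃■■■■■■■■┃                   ┃┃        
  ┃■■■■■■■■┃                   ┃┃        
  ┃■■■■■■■■┗━━━━━━━━━━━━━━━━━━━┛┛        
  ┃■■■■■■■■■■               ┃            
  ┃                         ┃            
  ┃                         ┃            
  ┃                         ┃            
  ┃                         ┃            


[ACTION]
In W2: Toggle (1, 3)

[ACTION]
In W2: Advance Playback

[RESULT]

   ┃Date   ┠───────────────────┨┃        
   ┃───────┃      0▼234567     ┃┃        
   ┃2024-03┃  Clap█··██···     ┃┃        
   ┃2024-02┃  Kick█··█····     ┃┃        
  ┏━━━━━━━━┃   Tom····█··█     ┃┃        
  ┃ Mineswe┃ HiHat···█····     ┃┃        
  ┠────────┃                   ┃┃        
  ┃■■■■■■■■┃                   ┃┃        
  ┃■■■■■■■■┃                   ┃┃        
  ┃■■■■■■■■┃                   ┃┃        
  ┃■■■■■■■■┃                   ┃┃        
  ┃■■■■■■■■┃                   ┃┃        
  ┃■■■■■■■■┃                   ┃┃        
  ┃■■■■■■■■┃                   ┃┃        
  ┃■■■■■■■■┃                   ┃┃        
  ┃■■■■■■■■┗━━━━━━━━━━━━━━━━━━━┛┛        
  ┃■■■■■■■■■■               ┃            
  ┃                         ┃            
  ┃                         ┃            
  ┃                         ┃            
  ┃                         ┃            


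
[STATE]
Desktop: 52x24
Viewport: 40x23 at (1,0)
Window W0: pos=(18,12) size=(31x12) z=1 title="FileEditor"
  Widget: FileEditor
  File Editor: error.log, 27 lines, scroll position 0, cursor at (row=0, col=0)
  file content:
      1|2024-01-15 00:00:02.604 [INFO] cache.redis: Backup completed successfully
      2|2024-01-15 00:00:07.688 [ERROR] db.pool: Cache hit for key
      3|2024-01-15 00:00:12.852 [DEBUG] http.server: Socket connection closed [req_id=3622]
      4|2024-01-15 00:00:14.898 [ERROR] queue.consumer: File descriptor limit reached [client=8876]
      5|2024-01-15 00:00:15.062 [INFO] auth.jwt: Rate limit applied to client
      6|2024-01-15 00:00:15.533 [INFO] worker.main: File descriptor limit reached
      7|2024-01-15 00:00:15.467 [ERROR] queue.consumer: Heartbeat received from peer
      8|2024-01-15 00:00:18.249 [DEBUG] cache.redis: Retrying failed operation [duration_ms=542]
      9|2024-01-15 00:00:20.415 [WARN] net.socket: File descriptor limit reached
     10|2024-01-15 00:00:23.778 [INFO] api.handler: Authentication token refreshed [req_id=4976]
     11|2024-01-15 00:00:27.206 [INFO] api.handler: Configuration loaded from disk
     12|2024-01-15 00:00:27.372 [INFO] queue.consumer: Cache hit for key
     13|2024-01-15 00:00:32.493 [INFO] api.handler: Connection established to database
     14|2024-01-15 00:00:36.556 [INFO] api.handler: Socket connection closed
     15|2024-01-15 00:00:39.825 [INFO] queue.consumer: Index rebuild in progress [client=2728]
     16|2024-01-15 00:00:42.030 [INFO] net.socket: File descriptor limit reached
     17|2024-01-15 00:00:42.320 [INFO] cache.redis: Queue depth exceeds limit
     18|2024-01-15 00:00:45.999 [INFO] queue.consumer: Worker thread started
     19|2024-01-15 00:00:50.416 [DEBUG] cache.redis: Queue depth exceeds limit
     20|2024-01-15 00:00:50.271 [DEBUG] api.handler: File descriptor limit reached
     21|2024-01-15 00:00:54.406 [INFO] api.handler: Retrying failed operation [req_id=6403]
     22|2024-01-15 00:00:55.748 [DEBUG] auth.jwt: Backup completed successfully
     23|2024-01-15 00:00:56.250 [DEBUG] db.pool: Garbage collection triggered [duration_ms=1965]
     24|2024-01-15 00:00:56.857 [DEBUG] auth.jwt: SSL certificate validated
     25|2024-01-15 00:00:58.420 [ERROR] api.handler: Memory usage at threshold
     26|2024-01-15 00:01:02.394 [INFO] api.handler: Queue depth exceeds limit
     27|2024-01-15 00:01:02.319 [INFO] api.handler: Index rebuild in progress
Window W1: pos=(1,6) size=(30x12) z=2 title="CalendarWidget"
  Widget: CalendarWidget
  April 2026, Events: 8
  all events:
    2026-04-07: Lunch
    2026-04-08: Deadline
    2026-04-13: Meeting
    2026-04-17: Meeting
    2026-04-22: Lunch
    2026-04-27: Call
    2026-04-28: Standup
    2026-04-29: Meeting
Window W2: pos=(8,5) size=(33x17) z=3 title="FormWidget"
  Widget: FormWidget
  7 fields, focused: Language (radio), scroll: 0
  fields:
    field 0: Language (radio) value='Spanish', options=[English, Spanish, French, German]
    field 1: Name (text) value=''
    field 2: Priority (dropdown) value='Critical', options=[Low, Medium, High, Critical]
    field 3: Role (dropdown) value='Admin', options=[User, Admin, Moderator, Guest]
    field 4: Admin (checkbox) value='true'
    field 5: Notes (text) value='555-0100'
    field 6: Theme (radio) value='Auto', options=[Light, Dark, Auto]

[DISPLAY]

                                        
                                        
                                        
                                        
                                        
       ┏━━━━━━━━━━━━━━━━━━━━━━━━━━━━━━━┓
┏━━━━━━┃ FormWidget                    ┃
┃ Calen┠───────────────────────────────┨
┠──────┃> Language:   ( ) English  (●) ┃
┃      ┃  Name:       [               ]┃
┃Mo Tu ┃  Priority:   [Critical      ▼]┃
┃      ┃  Role:       [Admin         ▼]┃
┃ 6  7*┃  Admin:      [x]              ┃
┃13* 14┃  Notes:      [555-0100       ]┃
┃20 21 ┃  Theme:      ( ) Light  ( ) Da┃
┃27* 28┃                               ┃
┃      ┃                               ┃
┗━━━━━━┃                               ┃
       ┃                               ┃
       ┃                               ┃
       ┃                               ┃
       ┗━━━━━━━━━━━━━━━━━━━━━━━━━━━━━━━┛
                 ┃2024-01-15 00:00:18.24


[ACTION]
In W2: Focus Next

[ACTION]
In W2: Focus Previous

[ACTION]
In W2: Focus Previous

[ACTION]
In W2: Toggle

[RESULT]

                                        
                                        
                                        
                                        
                                        
       ┏━━━━━━━━━━━━━━━━━━━━━━━━━━━━━━━┓
┏━━━━━━┃ FormWidget                    ┃
┃ Calen┠───────────────────────────────┨
┠──────┃  Language:   ( ) English  (●) ┃
┃      ┃  Name:       [               ]┃
┃Mo Tu ┃  Priority:   [Critical      ▼]┃
┃      ┃  Role:       [Admin         ▼]┃
┃ 6  7*┃  Admin:      [x]              ┃
┃13* 14┃  Notes:      [555-0100       ]┃
┃20 21 ┃> Theme:      ( ) Light  ( ) Da┃
┃27* 28┃                               ┃
┃      ┃                               ┃
┗━━━━━━┃                               ┃
       ┃                               ┃
       ┃                               ┃
       ┃                               ┃
       ┗━━━━━━━━━━━━━━━━━━━━━━━━━━━━━━━┛
                 ┃2024-01-15 00:00:18.24


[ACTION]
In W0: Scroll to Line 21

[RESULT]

                                        
                                        
                                        
                                        
                                        
       ┏━━━━━━━━━━━━━━━━━━━━━━━━━━━━━━━┓
┏━━━━━━┃ FormWidget                    ┃
┃ Calen┠───────────────────────────────┨
┠──────┃  Language:   ( ) English  (●) ┃
┃      ┃  Name:       [               ]┃
┃Mo Tu ┃  Priority:   [Critical      ▼]┃
┃      ┃  Role:       [Admin         ▼]┃
┃ 6  7*┃  Admin:      [x]              ┃
┃13* 14┃  Notes:      [555-0100       ]┃
┃20 21 ┃> Theme:      ( ) Light  ( ) Da┃
┃27* 28┃                               ┃
┃      ┃                               ┃
┗━━━━━━┃                               ┃
       ┃                               ┃
       ┃                               ┃
       ┃                               ┃
       ┗━━━━━━━━━━━━━━━━━━━━━━━━━━━━━━━┛
                 ┃2024-01-15 00:01:02.31


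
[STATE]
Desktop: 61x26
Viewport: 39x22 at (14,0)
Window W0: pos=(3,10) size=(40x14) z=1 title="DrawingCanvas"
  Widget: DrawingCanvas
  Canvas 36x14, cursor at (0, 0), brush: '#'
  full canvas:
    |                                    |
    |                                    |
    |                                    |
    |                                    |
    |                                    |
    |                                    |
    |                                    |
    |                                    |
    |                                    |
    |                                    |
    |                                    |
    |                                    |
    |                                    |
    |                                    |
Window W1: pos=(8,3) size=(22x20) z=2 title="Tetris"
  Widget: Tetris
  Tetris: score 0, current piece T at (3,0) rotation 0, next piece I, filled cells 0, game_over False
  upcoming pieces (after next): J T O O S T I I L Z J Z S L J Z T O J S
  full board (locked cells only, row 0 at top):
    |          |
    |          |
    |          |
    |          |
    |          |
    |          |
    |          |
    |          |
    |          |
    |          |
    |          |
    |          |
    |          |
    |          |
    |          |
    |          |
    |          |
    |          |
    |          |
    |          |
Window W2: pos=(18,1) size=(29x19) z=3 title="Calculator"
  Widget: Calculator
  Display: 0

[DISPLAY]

                                       
    ┏━━━━━━━━━━━━━━━━━━━━━━━━━━━┓      
    ┃ Calculator                ┃      
━━━━┠───────────────────────────┨      
is  ┃                          0┃      
────┃┌───┬───┬───┬───┐          ┃      
    ┃│ 7 │ 8 │ 9 │ ÷ │          ┃      
    ┃├───┼───┼───┼───┤          ┃      
    ┃│ 4 │ 5 │ 6 │ × │          ┃      
    ┃├───┼───┼───┼───┤          ┃      
    ┃│ 1 │ 2 │ 3 │ - │          ┃      
    ┃├───┼───┼───┼───┤          ┃      
    ┃│ 0 │ . │ = │ + │          ┃      
    ┃├───┼───┼───┼───┤          ┃      
    ┃│ C │ MC│ MR│ M+│          ┃      
    ┃└───┴───┴───┴───┘          ┃      
    ┃                           ┃      
    ┃                           ┃      
    ┃                           ┃      
    ┗━━━━━━━━━━━━━━━━━━━━━━━━━━━┛      
     │         ┃            ┃          
     │         ┃            ┃          


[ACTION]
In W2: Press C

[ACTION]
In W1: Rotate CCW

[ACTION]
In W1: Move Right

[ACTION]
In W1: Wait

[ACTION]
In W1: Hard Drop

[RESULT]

                                       
    ┏━━━━━━━━━━━━━━━━━━━━━━━━━━━┓      
    ┃ Calculator                ┃      
━━━━┠───────────────────────────┨      
is  ┃                          0┃      
────┃┌───┬───┬───┬───┐          ┃      
    ┃│ 7 │ 8 │ 9 │ ÷ │          ┃      
    ┃├───┼───┼───┼───┤          ┃      
    ┃│ 4 │ 5 │ 6 │ × │          ┃      
    ┃├───┼───┼───┼───┤          ┃      
    ┃│ 1 │ 2 │ 3 │ - │          ┃      
    ┃├───┼───┼───┼───┤          ┃      
    ┃│ 0 │ . │ = │ + │          ┃      
    ┃├───┼───┼───┼───┤          ┃      
    ┃│ C │ MC│ MR│ M+│          ┃      
    ┃└───┴───┴───┴───┘          ┃      
    ┃                           ┃      
    ┃                           ┃      
    ┃                           ┃      
▒   ┗━━━━━━━━━━━━━━━━━━━━━━━━━━━┛      
▒    │         ┃            ┃          
▒    │         ┃            ┃          


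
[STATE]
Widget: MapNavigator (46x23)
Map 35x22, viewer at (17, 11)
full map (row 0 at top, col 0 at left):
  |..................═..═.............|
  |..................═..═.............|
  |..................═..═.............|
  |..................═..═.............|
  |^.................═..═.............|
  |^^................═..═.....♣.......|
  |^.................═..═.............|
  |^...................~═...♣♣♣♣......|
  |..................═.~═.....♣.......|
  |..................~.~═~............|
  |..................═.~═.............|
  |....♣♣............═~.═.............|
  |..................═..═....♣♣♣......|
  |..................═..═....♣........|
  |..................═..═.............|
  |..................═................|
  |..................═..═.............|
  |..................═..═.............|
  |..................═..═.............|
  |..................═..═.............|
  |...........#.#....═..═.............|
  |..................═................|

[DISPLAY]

      ..................═..═.............     
      ..................═..═.............     
      ..................═..═.............     
      ..................═..═.............     
      ^.................═..═.............     
      ^^................═..═.....♣.......     
      ^.................═..═.............     
      ^...................~═...♣♣♣♣......     
      ..................═.~═.....♣.......     
      ..................~.~═~............     
      ..................═.~═.............     
      ....♣♣...........@═~.═.............     
      ..................═..═....♣♣♣......     
      ..................═..═....♣........     
      ..................═..═.............     
      ..................═................     
      ..................═..═.............     
      ..................═..═.............     
      ..................═..═.............     
      ..................═..═.............     
      ...........#.#....═..═.............     
      ..................═................     
                                              


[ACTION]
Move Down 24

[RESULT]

      ..................═.~═.............     
      ....♣♣............═~.═.............     
      ..................═..═....♣♣♣......     
      ..................═..═....♣........     
      ..................═..═.............     
      ..................═................     
      ..................═..═.............     
      ..................═..═.............     
      ..................═..═.............     
      ..................═..═.............     
      ...........#.#....═..═.............     
      .................@═................     
                                              
                                              
                                              
                                              
                                              
                                              
                                              
                                              
                                              
                                              
                                              


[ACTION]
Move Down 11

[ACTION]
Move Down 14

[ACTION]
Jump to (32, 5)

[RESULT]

                                              
                                              
                                              
                                              
                                              
                                              
.........═..═.............                    
.........═..═.............                    
.........═..═.............                    
.........═..═.............                    
.........═..═.............                    
.........═..═.....♣....@..                    
.........═..═.............                    
...........~═...♣♣♣♣......                    
.........═.~═.....♣.......                    
.........~.~═~............                    
.........═.~═.............                    
.........═~.═.............                    
.........═..═....♣♣♣......                    
.........═..═....♣........                    
.........═..═.............                    
.........═................                    
.........═..═.............                    


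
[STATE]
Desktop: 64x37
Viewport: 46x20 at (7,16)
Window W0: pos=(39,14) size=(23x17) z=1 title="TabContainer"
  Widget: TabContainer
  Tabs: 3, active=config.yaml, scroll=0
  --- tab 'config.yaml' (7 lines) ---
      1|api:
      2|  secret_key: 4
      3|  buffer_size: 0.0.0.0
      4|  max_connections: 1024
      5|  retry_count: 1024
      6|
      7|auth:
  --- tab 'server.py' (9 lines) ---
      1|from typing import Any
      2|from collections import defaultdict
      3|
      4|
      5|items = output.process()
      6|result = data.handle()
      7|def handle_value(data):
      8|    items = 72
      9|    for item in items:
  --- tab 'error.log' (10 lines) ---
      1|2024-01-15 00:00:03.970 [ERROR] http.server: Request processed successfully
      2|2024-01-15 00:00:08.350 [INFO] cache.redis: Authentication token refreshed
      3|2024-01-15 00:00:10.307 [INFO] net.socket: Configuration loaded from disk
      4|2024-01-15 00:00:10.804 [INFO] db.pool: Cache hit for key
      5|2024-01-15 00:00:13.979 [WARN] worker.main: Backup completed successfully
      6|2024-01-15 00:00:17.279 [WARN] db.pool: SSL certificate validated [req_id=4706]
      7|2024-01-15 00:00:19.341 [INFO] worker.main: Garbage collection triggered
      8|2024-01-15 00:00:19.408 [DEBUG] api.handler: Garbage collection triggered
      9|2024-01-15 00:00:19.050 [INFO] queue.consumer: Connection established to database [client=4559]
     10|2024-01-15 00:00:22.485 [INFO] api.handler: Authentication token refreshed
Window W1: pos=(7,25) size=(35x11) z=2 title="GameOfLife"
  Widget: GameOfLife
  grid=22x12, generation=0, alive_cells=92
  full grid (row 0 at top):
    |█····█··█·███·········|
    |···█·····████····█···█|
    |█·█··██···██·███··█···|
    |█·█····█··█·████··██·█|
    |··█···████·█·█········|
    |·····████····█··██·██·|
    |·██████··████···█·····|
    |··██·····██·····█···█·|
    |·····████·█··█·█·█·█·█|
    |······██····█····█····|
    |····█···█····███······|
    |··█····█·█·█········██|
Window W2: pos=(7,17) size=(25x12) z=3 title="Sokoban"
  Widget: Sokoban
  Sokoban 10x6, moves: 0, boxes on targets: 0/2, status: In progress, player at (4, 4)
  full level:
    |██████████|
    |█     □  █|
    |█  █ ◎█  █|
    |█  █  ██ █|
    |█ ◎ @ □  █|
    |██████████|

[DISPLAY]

                                ┠─────────────
┏━━━━━━━━━━━━━━━━━━━━━━━┓       ┃[config.yaml]
┃ Sokoban               ┃       ┃─────────────
┠───────────────────────┨       ┃api:         
┃██████████             ┃       ┃  secret_key:
┃█     □  █             ┃       ┃  buffer_size
┃█  █ ◎█  █             ┃       ┃  max_connect
┃█  █  ██ █             ┃       ┃  retry_count
┃█ ◎ @ □  █             ┃       ┃             
┃██████████             ┃━━━━━━━━━┓th:        
┃Moves: 0  0/2          ┃         ┃           
┃                       ┃─────────┨           
┗━━━━━━━━━━━━━━━━━━━━━━━┛         ┃           
┃█·█····█··█·████··██·█           ┃           
┃··█···████·█·█········           ┃━━━━━━━━━━━
┃·····████····█··██·██·           ┃           
┃·██████··████···█·····           ┃           
┃··██·····██·····█···█·           ┃           
┃·····████·█··█·█·█·█·█           ┃           
┗━━━━━━━━━━━━━━━━━━━━━━━━━━━━━━━━━┛           


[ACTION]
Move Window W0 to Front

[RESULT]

                                ┠─────────────
┏━━━━━━━━━━━━━━━━━━━━━━━┓       ┃[config.yaml]
┃ Sokoban               ┃       ┃─────────────
┠───────────────────────┨       ┃api:         
┃██████████             ┃       ┃  secret_key:
┃█     □  █             ┃       ┃  buffer_size
┃█  █ ◎█  █             ┃       ┃  max_connect
┃█  █  ██ █             ┃       ┃  retry_count
┃█ ◎ @ □  █             ┃       ┃             
┃██████████             ┃━━━━━━━┃auth:        
┃Moves: 0  0/2          ┃       ┃             
┃                       ┃───────┃             
┗━━━━━━━━━━━━━━━━━━━━━━━┛       ┃             
┃█·█····█··█·████··██·█         ┃             
┃··█···████·█·█········         ┗━━━━━━━━━━━━━
┃·····████····█··██·██·           ┃           
┃·██████··████···█·····           ┃           
┃··██·····██·····█···█·           ┃           
┃·····████·█··█·█·█·█·█           ┃           
┗━━━━━━━━━━━━━━━━━━━━━━━━━━━━━━━━━┛           


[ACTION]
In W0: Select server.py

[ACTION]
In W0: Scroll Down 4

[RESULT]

                                ┠─────────────
┏━━━━━━━━━━━━━━━━━━━━━━━┓       ┃ config.yaml 
┃ Sokoban               ┃       ┃─────────────
┠───────────────────────┨       ┃items = outpu
┃██████████             ┃       ┃result = data
┃█     □  █             ┃       ┃def handle_va
┃█  █ ◎█  █             ┃       ┃    items = 7
┃█  █  ██ █             ┃       ┃    for item 
┃█ ◎ @ □  █             ┃       ┃             
┃██████████             ┃━━━━━━━┃             
┃Moves: 0  0/2          ┃       ┃             
┃                       ┃───────┃             
┗━━━━━━━━━━━━━━━━━━━━━━━┛       ┃             
┃█·█····█··█·████··██·█         ┃             
┃··█···████·█·█········         ┗━━━━━━━━━━━━━
┃·····████····█··██·██·           ┃           
┃·██████··████···█·····           ┃           
┃··██·····██·····█···█·           ┃           
┃·····████·█··█·█·█·█·█           ┃           
┗━━━━━━━━━━━━━━━━━━━━━━━━━━━━━━━━━┛           


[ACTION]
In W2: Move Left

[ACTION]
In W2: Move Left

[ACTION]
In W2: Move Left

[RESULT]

                                ┠─────────────
┏━━━━━━━━━━━━━━━━━━━━━━━┓       ┃ config.yaml 
┃ Sokoban               ┃       ┃─────────────
┠───────────────────────┨       ┃items = outpu
┃██████████             ┃       ┃result = data
┃█     □  █             ┃       ┃def handle_va
┃█  █ ◎█  █             ┃       ┃    items = 7
┃█  █  ██ █             ┃       ┃    for item 
┃█@◎   □  █             ┃       ┃             
┃██████████             ┃━━━━━━━┃             
┃Moves: 3  0/2          ┃       ┃             
┃                       ┃───────┃             
┗━━━━━━━━━━━━━━━━━━━━━━━┛       ┃             
┃█·█····█··█·████··██·█         ┃             
┃··█···████·█·█········         ┗━━━━━━━━━━━━━
┃·····████····█··██·██·           ┃           
┃·██████··████···█·····           ┃           
┃··██·····██·····█···█·           ┃           
┃·····████·█··█·█·█·█·█           ┃           
┗━━━━━━━━━━━━━━━━━━━━━━━━━━━━━━━━━┛           


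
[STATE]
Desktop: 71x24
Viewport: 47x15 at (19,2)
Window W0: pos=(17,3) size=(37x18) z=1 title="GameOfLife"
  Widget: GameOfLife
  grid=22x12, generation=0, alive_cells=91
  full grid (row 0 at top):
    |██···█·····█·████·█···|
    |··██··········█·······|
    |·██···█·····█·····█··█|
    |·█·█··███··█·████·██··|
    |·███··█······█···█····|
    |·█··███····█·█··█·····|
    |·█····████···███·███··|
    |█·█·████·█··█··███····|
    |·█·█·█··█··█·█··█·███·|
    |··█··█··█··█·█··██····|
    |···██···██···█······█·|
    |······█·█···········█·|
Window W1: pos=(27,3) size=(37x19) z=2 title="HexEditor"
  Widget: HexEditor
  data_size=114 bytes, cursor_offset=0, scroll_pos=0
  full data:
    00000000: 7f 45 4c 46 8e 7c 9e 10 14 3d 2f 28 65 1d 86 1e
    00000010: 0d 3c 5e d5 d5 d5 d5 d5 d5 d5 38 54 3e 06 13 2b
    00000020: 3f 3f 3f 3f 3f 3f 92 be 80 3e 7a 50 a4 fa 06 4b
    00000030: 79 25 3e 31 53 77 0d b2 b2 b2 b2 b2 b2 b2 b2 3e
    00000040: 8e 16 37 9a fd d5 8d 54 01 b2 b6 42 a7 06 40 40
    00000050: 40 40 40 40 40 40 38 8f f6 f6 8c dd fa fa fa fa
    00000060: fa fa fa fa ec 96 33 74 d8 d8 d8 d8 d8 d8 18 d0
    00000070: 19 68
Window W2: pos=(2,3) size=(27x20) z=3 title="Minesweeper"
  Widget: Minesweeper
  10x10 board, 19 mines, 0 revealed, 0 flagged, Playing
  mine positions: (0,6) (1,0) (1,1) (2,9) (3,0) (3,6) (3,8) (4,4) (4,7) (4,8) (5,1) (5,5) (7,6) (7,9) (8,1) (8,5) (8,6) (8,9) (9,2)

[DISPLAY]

                                               
━━━━━━━━━┓━━━━━━━━━━━━━━━━━━━━━━━━━━━━━━━━━━┓  
         ┃HexEditor                         ┃  
─────────┨──────────────────────────────────┨  
         ┃0000000  7F 45 4c 46 8e 7c 9e 10  ┃  
         ┃0000010  0d 3c 5e d5 d5 d5 d5 d5  ┃  
         ┃0000020  3f 3f 3f 3f 3f 3f 92 be  ┃  
         ┃0000030  79 25 3e 31 53 77 0d b2  ┃  
         ┃0000040  8e 16 37 9a fd d5 8d 54  ┃  
         ┃0000050  40 40 40 40 40 40 38 8f  ┃  
         ┃0000060  fa fa fa fa ec 96 33 74  ┃  
         ┃0000070  19 68                    ┃  
         ┃                                  ┃  
         ┃                                  ┃  
         ┃                                  ┃  


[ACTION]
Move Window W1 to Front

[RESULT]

                                               
━━━━━━━━┏━━━━━━━━━━━━━━━━━━━━━━━━━━━━━━━━━━━┓  
        ┃ HexEditor                         ┃  
────────┠───────────────────────────────────┨  
        ┃00000000  7F 45 4c 46 8e 7c 9e 10  ┃  
        ┃00000010  0d 3c 5e d5 d5 d5 d5 d5  ┃  
        ┃00000020  3f 3f 3f 3f 3f 3f 92 be  ┃  
        ┃00000030  79 25 3e 31 53 77 0d b2  ┃  
        ┃00000040  8e 16 37 9a fd d5 8d 54  ┃  
        ┃00000050  40 40 40 40 40 40 38 8f  ┃  
        ┃00000060  fa fa fa fa ec 96 33 74  ┃  
        ┃00000070  19 68                    ┃  
        ┃                                   ┃  
        ┃                                   ┃  
        ┃                                   ┃  


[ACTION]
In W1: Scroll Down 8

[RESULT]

                                               
━━━━━━━━┏━━━━━━━━━━━━━━━━━━━━━━━━━━━━━━━━━━━┓  
        ┃ HexEditor                         ┃  
────────┠───────────────────────────────────┨  
        ┃00000070  19 68                    ┃  
        ┃                                   ┃  
        ┃                                   ┃  
        ┃                                   ┃  
        ┃                                   ┃  
        ┃                                   ┃  
        ┃                                   ┃  
        ┃                                   ┃  
        ┃                                   ┃  
        ┃                                   ┃  
        ┃                                   ┃  


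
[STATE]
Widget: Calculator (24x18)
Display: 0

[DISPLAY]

                       0
┌───┬───┬───┬───┐       
│ 7 │ 8 │ 9 │ ÷ │       
├───┼───┼───┼───┤       
│ 4 │ 5 │ 6 │ × │       
├───┼───┼───┼───┤       
│ 1 │ 2 │ 3 │ - │       
├───┼───┼───┼───┤       
│ 0 │ . │ = │ + │       
├───┼───┼───┼───┤       
│ C │ MC│ MR│ M+│       
└───┴───┴───┴───┘       
                        
                        
                        
                        
                        
                        


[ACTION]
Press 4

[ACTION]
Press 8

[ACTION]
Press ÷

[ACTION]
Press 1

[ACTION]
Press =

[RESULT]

                      48
┌───┬───┬───┬───┐       
│ 7 │ 8 │ 9 │ ÷ │       
├───┼───┼───┼───┤       
│ 4 │ 5 │ 6 │ × │       
├───┼───┼───┼───┤       
│ 1 │ 2 │ 3 │ - │       
├───┼───┼───┼───┤       
│ 0 │ . │ = │ + │       
├───┼───┼───┼───┤       
│ C │ MC│ MR│ M+│       
└───┴───┴───┴───┘       
                        
                        
                        
                        
                        
                        


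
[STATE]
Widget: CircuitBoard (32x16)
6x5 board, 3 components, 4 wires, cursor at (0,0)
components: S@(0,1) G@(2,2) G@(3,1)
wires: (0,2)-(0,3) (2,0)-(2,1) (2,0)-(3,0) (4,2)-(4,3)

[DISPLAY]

   0 1 2 3 4 5                  
0  [.]  S   · ─ ·               
                                
1                               
                                
2   · ─ ·   G                   
    │                           
3   ·   G                       
                                
4           · ─ ·               
Cursor: (0,0)                   
                                
                                
                                
                                
                                


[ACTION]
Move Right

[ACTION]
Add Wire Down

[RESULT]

   0 1 2 3 4 5                  
0      [S]  · ─ ·               
        │                       
1       ·                       
                                
2   · ─ ·   G                   
    │                           
3   ·   G                       
                                
4           · ─ ·               
Cursor: (0,1)                   
                                
                                
                                
                                
                                


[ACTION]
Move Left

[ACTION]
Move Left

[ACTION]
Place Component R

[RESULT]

   0 1 2 3 4 5                  
0  [R]  S   · ─ ·               
        │                       
1       ·                       
                                
2   · ─ ·   G                   
    │                           
3   ·   G                       
                                
4           · ─ ·               
Cursor: (0,0)                   
                                
                                
                                
                                
                                
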